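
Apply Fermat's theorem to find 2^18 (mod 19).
By Fermat's Little Theorem, 2^{18} ≡ 1 (mod 19) since 19 is prime and gcd(2, 19) = 1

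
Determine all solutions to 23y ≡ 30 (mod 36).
6

Since gcd(23, 36) = 1 divides 30, a solution exists.
Multiply both sides by the inverse of 23 mod 36:
  23^(-1) mod 36 = 11
  x ≡ 11 × 30 ≡ 330 ≡ 6 (mod 36)
Verification: 23 × 6 = 138 = 3 × 36 + 30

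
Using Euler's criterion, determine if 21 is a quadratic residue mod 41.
By Euler's criterion: 21^{20} ≡ 1 (mod 41). Since this equals 1, 21 is a QR.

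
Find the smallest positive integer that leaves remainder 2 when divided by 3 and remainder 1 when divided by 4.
M = 3 × 4 = 12. M₁ = 4, y₁ ≡ 1 (mod 3). M₂ = 3, y₂ ≡ 3 (mod 4). r = 2×4×1 + 1×3×3 ≡ 5 (mod 12). The smallest positive such number is 5.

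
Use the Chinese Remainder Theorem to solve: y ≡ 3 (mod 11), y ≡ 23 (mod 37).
245

Using the Chinese Remainder Theorem:
M = product of moduli = 407
For equation 1: M_1 = 37, 37 ≡ 4 (mod 11), inverse of 37 mod 11 is 3 (check: 4 × 3 = 12 ≡ 1 (mod 11))
For equation 2: M_2 = 11, 11 ≡ 11 (mod 37), inverse of 11 mod 37 is 27 (check: 11 × 27 = 297 ≡ 1 (mod 37))
Combine: y ≡ Σ r_i×M_i×(M_i⁻¹ mod m_i) = 3×37×3 + 23×11×27 = 333 + 6831 = 7164
7164 mod 407 = 245
y ≡ 245 (mod 407)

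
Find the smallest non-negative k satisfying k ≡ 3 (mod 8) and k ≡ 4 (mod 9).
M = 8 × 9 = 72. M₁ = 9, y₁ ≡ 1 (mod 8). M₂ = 8, y₂ ≡ 8 (mod 9). k = 3×9×1 + 4×8×8 ≡ 67 (mod 72)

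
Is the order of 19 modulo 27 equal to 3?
Yes, ord_27(19) = 3.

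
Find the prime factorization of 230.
2 × 5 × 23

Divide by primes starting from smallest:
230 ÷ 2 = 115
115 ÷ 5 = 23
23 ÷ 23 = 1

230 = 2 × 5 × 23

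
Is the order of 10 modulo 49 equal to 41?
No, the actual order is 42, not 41.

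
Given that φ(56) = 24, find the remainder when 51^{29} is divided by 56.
By Euler: 51^{24} ≡ 1 (mod 56) since gcd(51, 56) = 1. 29 = 1×24 + 5. So 51^{29} ≡ 51^{5} ≡ 11 (mod 56)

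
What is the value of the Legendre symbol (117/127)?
(117/127) = 117^{63} mod 127 = 1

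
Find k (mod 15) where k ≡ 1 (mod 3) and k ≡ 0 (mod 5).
M = 3 × 5 = 15. M₁ = 5, y₁ ≡ 2 (mod 3). M₂ = 3, y₂ ≡ 2 (mod 5). k = 1×5×2 + 0×3×2 ≡ 10 (mod 15)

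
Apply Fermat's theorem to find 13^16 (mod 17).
By Fermat's Little Theorem, 13^{16} ≡ 1 (mod 17) since 17 is prime and gcd(13, 17) = 1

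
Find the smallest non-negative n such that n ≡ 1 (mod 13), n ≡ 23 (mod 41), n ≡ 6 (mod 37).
12364

Using the Chinese Remainder Theorem:
M = product of moduli = 19721
For equation 1: M_1 = 1517, 1517 ≡ 9 (mod 13), inverse of 1517 mod 13 is 3 (check: 9 × 3 = 27 ≡ 1 (mod 13))
For equation 2: M_2 = 481, 481 ≡ 30 (mod 41), inverse of 481 mod 41 is 26 (check: 30 × 26 = 780 ≡ 1 (mod 41))
For equation 3: M_3 = 533, 533 ≡ 15 (mod 37), inverse of 533 mod 37 is 5 (check: 15 × 5 = 75 ≡ 1 (mod 37))
Combine: n ≡ Σ r_i×M_i×(M_i⁻¹ mod m_i) = 1×1517×3 + 23×481×26 + 6×533×5 = 4551 + 287638 + 15990 = 308179
308179 mod 19721 = 12364
n ≡ 12364 (mod 19721)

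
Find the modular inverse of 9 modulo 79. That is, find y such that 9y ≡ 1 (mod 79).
44

Using Extended Euclidean Algorithm:
gcd(9, 79) = 1
Bezout coefficients: 9 × -35 + 79 × 4 = 1
So 9 × -35 ≡ 1 (mod 79)
The inverse is -35 mod 79 = 44
Verification: 9 × 44 = 396 = 5 × 79 + 1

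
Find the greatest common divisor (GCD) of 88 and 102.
2

Using the Euclidean algorithm:
88 = 0 × 102 + 88
102 = 1 × 88 + 14
88 = 6 × 14 + 4
14 = 3 × 4 + 2
4 = 2 × 2 + 0

GCD(88, 102) = 2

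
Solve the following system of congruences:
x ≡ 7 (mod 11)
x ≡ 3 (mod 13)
29

Using the Chinese Remainder Theorem:
M = product of moduli = 143
For equation 1: M_1 = 13, 13 ≡ 2 (mod 11), inverse of 13 mod 11 is 6 (check: 2 × 6 = 12 ≡ 1 (mod 11))
For equation 2: M_2 = 11, 11 ≡ 11 (mod 13), inverse of 11 mod 13 is 6 (check: 11 × 6 = 66 ≡ 1 (mod 13))
Combine: x ≡ Σ r_i×M_i×(M_i⁻¹ mod m_i) = 7×13×6 + 3×11×6 = 546 + 198 = 744
744 mod 143 = 29
x ≡ 29 (mod 143)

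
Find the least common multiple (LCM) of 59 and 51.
3009

First find GCD(59, 51) using the Euclidean algorithm:
59 = 1 × 51 + 8
51 = 6 × 8 + 3
8 = 2 × 3 + 2
3 = 1 × 2 + 1
2 = 2 × 1 + 0
GCD(59, 51) = 1

LCM formula: LCM(a, b) = (a × b) / GCD(a, b)
LCM(59, 51) = (59 × 51) / 1
LCM(59, 51) = 3009 / 1
LCM(59, 51) = 3009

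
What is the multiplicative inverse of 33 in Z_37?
33^(-1) ≡ 9 (mod 37). Verification: 33 × 9 = 297 ≡ 1 (mod 37)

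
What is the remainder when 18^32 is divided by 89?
Using repeated squaring. 32 = 32 (binary 100000). Repeated squaring mod 89: 18^1 ≡ 18; 18^2 ≡ 18² = 324 ≡ 57; 18^4 ≡ 57² = 3249 ≡ 45; 18^8 ≡ 45² = 2025 ≡ 67; 18^16 ≡ 67² = 4489 ≡ 39; 18^32 ≡ 39² = 1521 ≡ 8. So 18^32 ≡ 8 (mod 89).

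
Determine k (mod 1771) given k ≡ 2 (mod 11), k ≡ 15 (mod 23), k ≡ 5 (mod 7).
222

Using the Chinese Remainder Theorem:
M = product of moduli = 1771
For equation 1: M_1 = 161, 161 ≡ 7 (mod 11), inverse of 161 mod 11 is 8 (check: 7 × 8 = 56 ≡ 1 (mod 11))
For equation 2: M_2 = 77, 77 ≡ 8 (mod 23), inverse of 77 mod 23 is 3 (check: 8 × 3 = 24 ≡ 1 (mod 23))
For equation 3: M_3 = 253, 253 ≡ 1 (mod 7), inverse of 253 mod 7 is 1 (check: 1 × 1 = 1 ≡ 1 (mod 7))
Combine: k ≡ Σ r_i×M_i×(M_i⁻¹ mod m_i) = 2×161×8 + 15×77×3 + 5×253×1 = 2576 + 3465 + 1265 = 7306
7306 mod 1771 = 222
k ≡ 222 (mod 1771)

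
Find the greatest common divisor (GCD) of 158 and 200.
2

Using the Euclidean algorithm:
158 = 0 × 200 + 158
200 = 1 × 158 + 42
158 = 3 × 42 + 32
42 = 1 × 32 + 10
32 = 3 × 10 + 2
10 = 5 × 2 + 0

GCD(158, 200) = 2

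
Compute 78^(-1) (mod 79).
78

Using Extended Euclidean Algorithm:
gcd(78, 79) = 1
Bezout coefficients: 78 × -1 + 79 × 1 = 1
So 78 × -1 ≡ 1 (mod 79)
The inverse is -1 mod 79 = 78
Verification: 78 × 78 = 6084 = 77 × 79 + 1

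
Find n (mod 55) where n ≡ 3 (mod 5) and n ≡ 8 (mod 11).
M = 5 × 11 = 55. M₁ = 11, y₁ ≡ 1 (mod 5). M₂ = 5, y₂ ≡ 9 (mod 11). n = 3×11×1 + 8×5×9 ≡ 8 (mod 55)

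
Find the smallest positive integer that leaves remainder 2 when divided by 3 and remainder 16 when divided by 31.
M = 3 × 31 = 93. M₁ = 31, y₁ ≡ 1 (mod 3). M₂ = 3, y₂ ≡ 21 (mod 31). k = 2×31×1 + 16×3×21 ≡ 47 (mod 93). The smallest positive such number is 47.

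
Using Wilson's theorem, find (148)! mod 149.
By Wilson's theorem, (148)! ≡ -1 ≡ 148 (mod 149)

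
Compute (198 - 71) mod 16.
15

(198 - 71) = 127
127 mod 16 = 15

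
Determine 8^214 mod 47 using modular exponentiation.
Using Fermat: 8^{46} ≡ 1 (mod 47). 214 ≡ 30 (mod 46). So 8^{214} ≡ 8^{30} ≡ 12 (mod 47)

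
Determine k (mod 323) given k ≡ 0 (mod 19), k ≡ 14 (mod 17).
133

Using the Chinese Remainder Theorem:
M = product of moduli = 323
For equation 1: M_1 = 17, 17 ≡ 17 (mod 19), inverse of 17 mod 19 is 9 (check: 17 × 9 = 153 ≡ 1 (mod 19))
For equation 2: M_2 = 19, 19 ≡ 2 (mod 17), inverse of 19 mod 17 is 9 (check: 2 × 9 = 18 ≡ 1 (mod 17))
Combine: k ≡ Σ r_i×M_i×(M_i⁻¹ mod m_i) = 0×17×9 + 14×19×9 = 0 + 2394 = 2394
2394 mod 323 = 133
k ≡ 133 (mod 323)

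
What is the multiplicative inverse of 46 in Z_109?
46^(-1) ≡ 64 (mod 109). Verification: 46 × 64 = 2944 ≡ 1 (mod 109)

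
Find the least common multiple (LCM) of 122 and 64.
3904

First find GCD(122, 64) using the Euclidean algorithm:
122 = 1 × 64 + 58
64 = 1 × 58 + 6
58 = 9 × 6 + 4
6 = 1 × 4 + 2
4 = 2 × 2 + 0
GCD(122, 64) = 2

LCM formula: LCM(a, b) = (a × b) / GCD(a, b)
LCM(122, 64) = (122 × 64) / 2
LCM(122, 64) = 7808 / 2
LCM(122, 64) = 3904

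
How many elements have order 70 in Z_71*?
Number of primitive roots mod 71 = φ(70) = 24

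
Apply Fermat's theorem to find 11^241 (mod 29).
By Fermat: 11^{28} ≡ 1 (mod 29). 241 = 8×28 + 17. So 11^{241} ≡ 11^{17} ≡ 3 (mod 29)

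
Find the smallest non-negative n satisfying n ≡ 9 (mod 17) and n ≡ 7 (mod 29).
M = 17 × 29 = 493. M₁ = 29, y₁ ≡ 10 (mod 17). M₂ = 17, y₂ ≡ 12 (mod 29). n = 9×29×10 + 7×17×12 ≡ 94 (mod 493)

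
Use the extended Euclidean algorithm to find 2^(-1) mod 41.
Extended GCD: 2(-20) + 41(1) = 1. So 2^(-1) ≡ 21 ≡ 21 (mod 41). Verify: 2 × 21 = 42 ≡ 1 (mod 41)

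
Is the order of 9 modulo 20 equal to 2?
Yes, ord_20(9) = 2.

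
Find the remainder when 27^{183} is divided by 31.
By Fermat: 27^{30} ≡ 1 (mod 31). 183 = 6×30 + 3. So 27^{183} ≡ 27^{3} ≡ 29 (mod 31)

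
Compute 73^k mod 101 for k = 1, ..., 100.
g^1, g^2, ..., g^{100} mod 101: {73, 77, 66, 71, 32, 13, 40, 92, 50, 14, 12, 68, 15, 85, 44, 81, 55, 76, 94, 95, 67, 43, 8, 79, 10, 23, 63, 54, 3, 17, 29, 97, 11, 96, 39, 19, 74, 49, 42, 36, 2, 45, 53, 31, 41, 64, 26, 80, 83, 100, 28, 24, 35, 30, 69, 88, 61, 9, 51, 87, 89, 33, 86, 16, 57, 20, 46, 25, 7, 6, 34, 58, 93, 22, 91, 78, 38, 47, 98, 84, 72, 4, 90, 5, 62, 82, 27, 52, 59, 65, 99, 56, 48, 70, 60, 37, 75, 21, 18, 1}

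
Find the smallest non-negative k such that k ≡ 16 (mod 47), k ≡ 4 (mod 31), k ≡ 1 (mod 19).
19286

Using the Chinese Remainder Theorem:
M = product of moduli = 27683
For equation 1: M_1 = 589, 589 ≡ 25 (mod 47), inverse of 589 mod 47 is 32 (check: 25 × 32 = 800 ≡ 1 (mod 47))
For equation 2: M_2 = 893, 893 ≡ 25 (mod 31), inverse of 893 mod 31 is 5 (check: 25 × 5 = 125 ≡ 1 (mod 31))
For equation 3: M_3 = 1457, 1457 ≡ 13 (mod 19), inverse of 1457 mod 19 is 3 (check: 13 × 3 = 39 ≡ 1 (mod 19))
Combine: k ≡ Σ r_i×M_i×(M_i⁻¹ mod m_i) = 16×589×32 + 4×893×5 + 1×1457×3 = 301568 + 17860 + 4371 = 323799
323799 mod 27683 = 19286
k ≡ 19286 (mod 27683)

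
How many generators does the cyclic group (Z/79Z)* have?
24

The number of primitive roots modulo p is φ(p-1) = φ(78)
φ(78) = 24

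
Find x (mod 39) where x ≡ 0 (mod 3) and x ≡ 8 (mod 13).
M = 3 × 13 = 39. M₁ = 13, y₁ ≡ 1 (mod 3). M₂ = 3, y₂ ≡ 9 (mod 13). x = 0×13×1 + 8×3×9 ≡ 21 (mod 39)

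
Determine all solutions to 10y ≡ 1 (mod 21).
19

Since gcd(10, 21) = 1 divides 1, a solution exists.
Multiply both sides by the inverse of 10 mod 21:
  10^(-1) mod 21 = 19
  x ≡ 19 × 1 ≡ 19 ≡ 19 (mod 21)
Verification: 10 × 19 = 190 = 9 × 21 + 1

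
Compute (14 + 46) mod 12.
0

(14 + 46) = 60
60 mod 12 = 0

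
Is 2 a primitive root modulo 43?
p - 1 = 42 has prime divisors 2, 3, 7. Check 2^(42/q) mod 43 for each: 2^(42/2) = 2^21 ≡ 42, 2^(42/3) = 2^14 ≡ 1, 2^(42/7) = 2^6 ≡ 21 (mod 43). Since 2^14 ≡ 1 (mod 43), the order of 2 divides 14 (in fact the order is 14) ≠ 42, so it is not a primitive root.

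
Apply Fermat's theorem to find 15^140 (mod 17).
By Fermat: 15^{16} ≡ 1 (mod 17). 140 = 8×16 + 12. So 15^{140} ≡ 15^{12} ≡ 16 (mod 17)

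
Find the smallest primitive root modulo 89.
3

A primitive root g modulo p has order p-1 = 88
Prime divisors of 88: [2, 11]
g is a primitive root iff g^(88/q) ≢ 1 (mod 89) for each prime divisor q
Testing small values:
  g = 2: 2^44 ≡ 1, 2^8 ≡ 78 (mod 89) → 2^44 ≡ 1, not primitive root
  g = 3: 3^44 ≡ 88, 3^8 ≡ 64 (mod 89) → none is 1, primitive root!
The smallest primitive root is 3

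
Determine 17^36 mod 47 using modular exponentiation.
Using repeated squaring. 36 = 32 + 4 (binary 100100). Repeated squaring mod 47: 17^1 ≡ 17; 17^2 ≡ 17² = 289 ≡ 7; 17^4 ≡ 7² = 49 ≡ 2; 17^8 ≡ 2² = 4 ≡ 4; 17^16 ≡ 4² = 16 ≡ 16; 17^32 ≡ 16² = 256 ≡ 21. Multiply: 17^36 = 17^32 × 17^4 ≡ 21 × 2 (mod 47): 21 × 2 = 42 ≡ 42. So 17^36 ≡ 42 (mod 47).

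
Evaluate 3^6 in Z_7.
6 = 4 + 2 (binary 110). Repeated squaring mod 7: 3^1 ≡ 3; 3^2 ≡ 3² = 9 ≡ 2; 3^4 ≡ 2² = 4 ≡ 4. Multiply: 3^6 = 3^4 × 3^2 ≡ 4 × 2 (mod 7): 4 × 2 = 8 ≡ 1. So 3^6 ≡ 1 (mod 7).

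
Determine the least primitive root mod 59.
p - 1 = 58 has prime divisors 2, 29. h is a primitive root mod 59 iff h^(58/q) ≢ 1 (mod 59) for each such q.
h = 2: 2^29 ≡ 58, 2^2 ≡ 4 (mod 59); none is 1, so 2 has order 58 and is a primitive root.
The smallest primitive root mod 59 is g = 2.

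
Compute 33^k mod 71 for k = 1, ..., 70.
g^1, g^2, ..., g^{70} mod 71: {33, 24, 11, 8, 51, 50, 17, 64, 53, 45, 65, 15, 69, 5, 23, 49, 55, 40, 42, 37, 14, 36, 52, 12, 41, 4, 61, 25, 44, 32, 62, 58, 68, 43, 70, 38, 47, 60, 63, 20, 21, 54, 7, 18, 26, 6, 56, 2, 66, 48, 22, 16, 31, 29, 34, 57, 35, 19, 59, 30, 67, 10, 46, 27, 39, 9, 13, 3, 28, 1}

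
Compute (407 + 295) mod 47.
44

(407 + 295) = 702
702 mod 47 = 44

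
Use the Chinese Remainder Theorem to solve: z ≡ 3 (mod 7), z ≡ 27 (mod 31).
M = 7 × 31 = 217. M₁ = 31, y₁ ≡ 5 (mod 7). M₂ = 7, y₂ ≡ 9 (mod 31). z = 3×31×5 + 27×7×9 ≡ 213 (mod 217)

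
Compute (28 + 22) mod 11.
6

(28 + 22) = 50
50 mod 11 = 6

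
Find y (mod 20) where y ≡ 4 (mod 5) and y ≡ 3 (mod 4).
M = 5 × 4 = 20. M₁ = 4, y₁ ≡ 4 (mod 5). M₂ = 5, y₂ ≡ 1 (mod 4). y = 4×4×4 + 3×5×1 ≡ 19 (mod 20)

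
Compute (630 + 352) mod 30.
22

(630 + 352) = 982
982 mod 30 = 22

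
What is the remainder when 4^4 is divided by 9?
4 = 4 (binary 100). Repeated squaring mod 9: 4^1 ≡ 4; 4^2 ≡ 4² = 16 ≡ 7; 4^4 ≡ 7² = 49 ≡ 4. So 4^4 ≡ 4 (mod 9).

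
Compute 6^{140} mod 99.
45

Using successive squaring:
Binary expansion of 140: 10001100
Powers of 6 mod 99 (each is the square of the previous):
  6^1 ≡ 6 (mod 99)
  6^2 ≡ 6² = 36 ≡ 36 (mod 99)
  6^4 ≡ 36² = 1296 ≡ 9 (mod 99)
  6^8 ≡ 9² = 81 ≡ 81 (mod 99)
  6^16 ≡ 81² = 6561 ≡ 27 (mod 99)
  6^32 ≡ 27² = 729 ≡ 36 (mod 99)
  6^64 ≡ 36² = 1296 ≡ 9 (mod 99)
  6^128 ≡ 9² = 81 ≡ 81 (mod 99)
140 = 128 + 8 + 4, so 6^140 = 6^128 × 6^8 × 6^4 ≡ 81 × 81 × 9 (mod 99)
Multiplying step by step:
  81 × 81 = 6561 ≡ 27 (mod 99)
  27 × 9 = 243 ≡ 45 (mod 99)
Result: 6^140 ≡ 45 (mod 99)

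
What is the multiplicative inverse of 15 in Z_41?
15^(-1) ≡ 11 (mod 41). Verification: 15 × 11 = 165 ≡ 1 (mod 41)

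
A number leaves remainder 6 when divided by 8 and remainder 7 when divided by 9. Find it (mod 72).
M = 8 × 9 = 72. M₁ = 9, y₁ ≡ 1 (mod 8). M₂ = 8, y₂ ≡ 8 (mod 9). t = 6×9×1 + 7×8×8 ≡ 70 (mod 72)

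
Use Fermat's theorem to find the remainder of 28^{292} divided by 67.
6

By Fermat's Little Theorem, a^(p-1) ≡ 1 (mod p) for prime p and gcd(a, p) = 1
Here p = 67, so 28^66 ≡ 1 (mod 67)
We can reduce the exponent: 292 mod 66 = 28
So 28^292 ≡ 28^28 (mod 67)
Computing: 28^28 mod 67 = 6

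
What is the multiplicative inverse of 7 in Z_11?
8

Using Extended Euclidean Algorithm:
gcd(7, 11) = 1
Bezout coefficients: 7 × -3 + 11 × 2 = 1
So 7 × -3 ≡ 1 (mod 11)
The inverse is -3 mod 11 = 8
Verification: 7 × 8 = 56 = 5 × 11 + 1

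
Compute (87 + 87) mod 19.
3

(87 + 87) = 174
174 mod 19 = 3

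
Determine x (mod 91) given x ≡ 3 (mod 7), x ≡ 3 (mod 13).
3

Using the Chinese Remainder Theorem:
M = product of moduli = 91
For equation 1: M_1 = 13, 13 ≡ 6 (mod 7), inverse of 13 mod 7 is 6 (check: 6 × 6 = 36 ≡ 1 (mod 7))
For equation 2: M_2 = 7, 7 ≡ 7 (mod 13), inverse of 7 mod 13 is 2 (check: 7 × 2 = 14 ≡ 1 (mod 13))
Combine: x ≡ Σ r_i×M_i×(M_i⁻¹ mod m_i) = 3×13×6 + 3×7×2 = 234 + 42 = 276
276 mod 91 = 3
x ≡ 3 (mod 91)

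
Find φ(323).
288

Prime factorization: 323 = 17 × 19
Using the formula φ(n) = n × Π(1 - 1/p) for each prime factor p:
φ(323) = 323 × (1 - 1/17) × (1 - 1/19)
φ(323) = 288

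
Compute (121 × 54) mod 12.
6

(121 × 54) = 6534
6534 mod 12 = 6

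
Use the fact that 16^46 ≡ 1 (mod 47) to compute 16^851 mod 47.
By Fermat: 16^{46} ≡ 1 (mod 47). 851 ≡ 23 (mod 46). So 16^{851} ≡ 16^{23} ≡ 1 (mod 47)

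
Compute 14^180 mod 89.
Using Fermat: 14^{88} ≡ 1 (mod 89). 180 ≡ 4 (mod 88). So 14^{180} ≡ 14^{4} ≡ 57 (mod 89)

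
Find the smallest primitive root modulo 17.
p - 1 = 16 has prime divisors 2. h is a primitive root mod 17 iff h^(16/q) ≢ 1 (mod 17) for each such q.
h = 2: 2^8 ≡ 1 (mod 17); 2^8 ≡ 1, so not a primitive root.
h = 3: 3^8 ≡ 16 (mod 17); none is 1, so 3 has order 16 and is a primitive root.
The smallest primitive root mod 17 is g = 3.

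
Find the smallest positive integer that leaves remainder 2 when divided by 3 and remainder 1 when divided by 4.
M = 3 × 4 = 12. M₁ = 4, y₁ ≡ 1 (mod 3). M₂ = 3, y₂ ≡ 3 (mod 4). k = 2×4×1 + 1×3×3 ≡ 5 (mod 12). The smallest positive such number is 5.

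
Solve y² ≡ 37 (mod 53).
The square roots of 37 mod 53 are 14 and 39. Verify: 14² = 196 ≡ 37 (mod 53)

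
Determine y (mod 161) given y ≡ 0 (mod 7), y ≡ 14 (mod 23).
14

Using the Chinese Remainder Theorem:
M = product of moduli = 161
For equation 1: M_1 = 23, 23 ≡ 2 (mod 7), inverse of 23 mod 7 is 4 (check: 2 × 4 = 8 ≡ 1 (mod 7))
For equation 2: M_2 = 7, 7 ≡ 7 (mod 23), inverse of 7 mod 23 is 10 (check: 7 × 10 = 70 ≡ 1 (mod 23))
Combine: y ≡ Σ r_i×M_i×(M_i⁻¹ mod m_i) = 0×23×4 + 14×7×10 = 0 + 980 = 980
980 mod 161 = 14
y ≡ 14 (mod 161)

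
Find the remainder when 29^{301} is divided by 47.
By Fermat: 29^{46} ≡ 1 (mod 47). 301 = 6×46 + 25. So 29^{301} ≡ 29^{25} ≡ 5 (mod 47)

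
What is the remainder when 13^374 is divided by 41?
Using Fermat: 13^{40} ≡ 1 (mod 41). 374 ≡ 14 (mod 40). So 13^{374} ≡ 13^{14} ≡ 20 (mod 41)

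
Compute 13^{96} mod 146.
137

Using successive squaring:
Binary expansion of 96: 1100000
Powers of 13 mod 146 (each is the square of the previous):
  13^1 ≡ 13 (mod 146)
  13^2 ≡ 13² = 169 ≡ 23 (mod 146)
  13^4 ≡ 23² = 529 ≡ 91 (mod 146)
  13^8 ≡ 91² = 8281 ≡ 105 (mod 146)
  13^16 ≡ 105² = 11025 ≡ 75 (mod 146)
  13^32 ≡ 75² = 5625 ≡ 77 (mod 146)
  13^64 ≡ 77² = 5929 ≡ 89 (mod 146)
96 = 64 + 32, so 13^96 = 13^64 × 13^32 ≡ 89 × 77 (mod 146)
Multiplying step by step:
  89 × 77 = 6853 ≡ 137 (mod 146)
Result: 13^96 ≡ 137 (mod 146)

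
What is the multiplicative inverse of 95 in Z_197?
95^(-1) ≡ 56 (mod 197). Verification: 95 × 56 = 5320 ≡ 1 (mod 197)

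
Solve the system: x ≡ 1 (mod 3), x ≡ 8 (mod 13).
M = 3 × 13 = 39. M₁ = 13, y₁ ≡ 1 (mod 3). M₂ = 3, y₂ ≡ 9 (mod 13). x = 1×13×1 + 8×3×9 ≡ 34 (mod 39)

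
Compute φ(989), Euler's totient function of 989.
924

Prime factorization: 989 = 23 × 43
Using the formula φ(n) = n × Π(1 - 1/p) for each prime factor p:
φ(989) = 989 × (1 - 1/23) × (1 - 1/43)
φ(989) = 924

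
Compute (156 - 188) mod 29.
26

(156 - 188) = -32
-32 mod 29 = 26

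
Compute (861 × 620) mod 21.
0

(861 × 620) = 533820
533820 mod 21 = 0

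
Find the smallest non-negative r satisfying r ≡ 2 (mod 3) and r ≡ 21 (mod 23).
M = 3 × 23 = 69. M₁ = 23, y₁ ≡ 2 (mod 3). M₂ = 3, y₂ ≡ 8 (mod 23). r = 2×23×2 + 21×3×8 ≡ 44 (mod 69)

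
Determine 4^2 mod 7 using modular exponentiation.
2 = 2 (binary 10). Repeated squaring mod 7: 4^1 ≡ 4; 4^2 ≡ 4² = 16 ≡ 2. So 4^2 ≡ 2 (mod 7).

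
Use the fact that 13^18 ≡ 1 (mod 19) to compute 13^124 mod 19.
By Fermat: 13^{18} ≡ 1 (mod 19). 124 = 6×18 + 16. So 13^{124} ≡ 13^{16} ≡ 9 (mod 19)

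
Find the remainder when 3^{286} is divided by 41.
By Fermat: 3^{40} ≡ 1 (mod 41). 286 = 7×40 + 6. So 3^{286} ≡ 3^{6} ≡ 32 (mod 41)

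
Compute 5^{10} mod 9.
4

Using successive squaring:
Binary expansion of 10: 1010
Powers of 5 mod 9 (each is the square of the previous):
  5^1 ≡ 5 (mod 9)
  5^2 ≡ 5² = 25 ≡ 7 (mod 9)
  5^4 ≡ 7² = 49 ≡ 4 (mod 9)
  5^8 ≡ 4² = 16 ≡ 7 (mod 9)
10 = 8 + 2, so 5^10 = 5^8 × 5^2 ≡ 7 × 7 (mod 9)
Multiplying step by step:
  7 × 7 = 49 ≡ 4 (mod 9)
Result: 5^10 ≡ 4 (mod 9)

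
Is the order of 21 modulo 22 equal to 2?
Yes, ord_22(21) = 2.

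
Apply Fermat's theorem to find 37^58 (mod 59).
By Fermat's Little Theorem, 37^{58} ≡ 1 (mod 59) since 59 is prime and gcd(37, 59) = 1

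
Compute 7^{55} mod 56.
7

Using successive squaring:
Binary expansion of 55: 110111
Powers of 7 mod 56 (each is the square of the previous):
  7^1 ≡ 7 (mod 56)
  7^2 ≡ 7² = 49 ≡ 49 (mod 56)
  7^4 ≡ 49² = 2401 ≡ 49 (mod 56)
  7^8 ≡ 49² = 2401 ≡ 49 (mod 56)
  7^16 ≡ 49² = 2401 ≡ 49 (mod 56)
  7^32 ≡ 49² = 2401 ≡ 49 (mod 56)
55 = 32 + 16 + 4 + 2 + 1, so 7^55 = 7^32 × 7^16 × 7^4 × 7^2 × 7^1 ≡ 49 × 49 × 49 × 49 × 7 (mod 56)
Multiplying step by step:
  49 × 49 = 2401 ≡ 49 (mod 56)
  49 × 49 = 2401 ≡ 49 (mod 56)
  49 × 49 = 2401 ≡ 49 (mod 56)
  49 × 7 = 343 ≡ 7 (mod 56)
Result: 7^55 ≡ 7 (mod 56)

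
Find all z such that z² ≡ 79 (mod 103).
The square roots of 79 mod 103 are 64 and 39. Verify: 64² = 4096 ≡ 79 (mod 103)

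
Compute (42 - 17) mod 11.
3

(42 - 17) = 25
25 mod 11 = 3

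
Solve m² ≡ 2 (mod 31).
The square roots of 2 mod 31 are 8 and 23. Verify: 8² = 64 ≡ 2 (mod 31)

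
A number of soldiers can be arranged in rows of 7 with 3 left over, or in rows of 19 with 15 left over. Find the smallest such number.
M = 7 × 19 = 133. M₁ = 19, y₁ ≡ 3 (mod 7). M₂ = 7, y₂ ≡ 11 (mod 19). n = 3×19×3 + 15×7×11 ≡ 129 (mod 133). The smallest positive such number is 129.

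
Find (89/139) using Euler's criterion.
(89/139) = 89^{69} mod 139 = 1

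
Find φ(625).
500

Prime factorization: 625 = 5^4
Using the formula φ(n) = n × Π(1 - 1/p) for each prime factor p:
φ(625) = 625 × (1 - 1/5)
φ(625) = 500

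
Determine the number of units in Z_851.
792

Prime factorization: 851 = 23 × 37
Using the formula φ(n) = n × Π(1 - 1/p) for each prime factor p:
φ(851) = 851 × (1 - 1/23) × (1 - 1/37)
φ(851) = 792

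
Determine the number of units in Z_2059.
1960

Prime factorization: 2059 = 29 × 71
Using the formula φ(n) = n × Π(1 - 1/p) for each prime factor p:
φ(2059) = 2059 × (1 - 1/29) × (1 - 1/71)
φ(2059) = 1960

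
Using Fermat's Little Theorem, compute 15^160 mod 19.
By Fermat: 15^{18} ≡ 1 (mod 19). 160 = 8×18 + 16. So 15^{160} ≡ 15^{16} ≡ 6 (mod 19)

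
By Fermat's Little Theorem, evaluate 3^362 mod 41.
By Fermat: 3^{40} ≡ 1 (mod 41). 362 ≡ 2 (mod 40). So 3^{362} ≡ 3^{2} ≡ 9 (mod 41)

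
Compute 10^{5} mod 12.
4

Using successive squaring:
Binary expansion of 5: 101
Powers of 10 mod 12 (each is the square of the previous):
  10^1 ≡ 10 (mod 12)
  10^2 ≡ 10² = 100 ≡ 4 (mod 12)
  10^4 ≡ 4² = 16 ≡ 4 (mod 12)
5 = 4 + 1, so 10^5 = 10^4 × 10^1 ≡ 4 × 10 (mod 12)
Multiplying step by step:
  4 × 10 = 40 ≡ 4 (mod 12)
Result: 10^5 ≡ 4 (mod 12)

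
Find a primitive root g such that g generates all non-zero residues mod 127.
p - 1 = 126 has prime divisors 2, 3, 7. h is a primitive root mod 127 iff h^(126/q) ≢ 1 (mod 127) for each such q.
h = 2: 2^63 ≡ 1, 2^42 ≡ 1, 2^18 ≡ 16 (mod 127); 2^63 ≡ 1, so not a primitive root.
h = 3: 3^63 ≡ 126, 3^42 ≡ 107, 3^18 ≡ 4 (mod 127); none is 1, so 3 has order 126 and is a primitive root.
The smallest primitive root mod 127 is g = 3.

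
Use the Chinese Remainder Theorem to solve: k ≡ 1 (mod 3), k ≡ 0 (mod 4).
M = 3 × 4 = 12. M₁ = 4, y₁ ≡ 1 (mod 3). M₂ = 3, y₂ ≡ 3 (mod 4). k = 1×4×1 + 0×3×3 ≡ 4 (mod 12)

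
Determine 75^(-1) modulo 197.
75^(-1) ≡ 176 (mod 197). Verification: 75 × 176 = 13200 ≡ 1 (mod 197)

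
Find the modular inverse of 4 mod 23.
4^(-1) ≡ 6 (mod 23). Verification: 4 × 6 = 24 ≡ 1 (mod 23)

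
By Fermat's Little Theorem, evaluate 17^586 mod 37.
By Fermat: 17^{36} ≡ 1 (mod 37). 586 ≡ 10 (mod 36). So 17^{586} ≡ 17^{10} ≡ 28 (mod 37)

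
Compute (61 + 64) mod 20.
5

(61 + 64) = 125
125 mod 20 = 5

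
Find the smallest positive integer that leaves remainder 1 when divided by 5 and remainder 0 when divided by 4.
M = 5 × 4 = 20. M₁ = 4, y₁ ≡ 4 (mod 5). M₂ = 5, y₂ ≡ 1 (mod 4). r = 1×4×4 + 0×5×1 ≡ 16 (mod 20). The smallest positive such number is 16.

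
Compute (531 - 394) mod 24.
17

(531 - 394) = 137
137 mod 24 = 17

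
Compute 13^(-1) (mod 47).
29

Using Extended Euclidean Algorithm:
gcd(13, 47) = 1
Bezout coefficients: 13 × -18 + 47 × 5 = 1
So 13 × -18 ≡ 1 (mod 47)
The inverse is -18 mod 47 = 29
Verification: 13 × 29 = 377 = 8 × 47 + 1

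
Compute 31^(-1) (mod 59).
40

Using Extended Euclidean Algorithm:
gcd(31, 59) = 1
Bezout coefficients: 31 × -19 + 59 × 10 = 1
So 31 × -19 ≡ 1 (mod 59)
The inverse is -19 mod 59 = 40
Verification: 31 × 40 = 1240 = 21 × 59 + 1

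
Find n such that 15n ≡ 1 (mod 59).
15^(-1) ≡ 4 (mod 59). Verification: 15 × 4 = 60 ≡ 1 (mod 59)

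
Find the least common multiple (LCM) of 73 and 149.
10877

First find GCD(73, 149) using the Euclidean algorithm:
73 = 0 × 149 + 73
149 = 2 × 73 + 3
73 = 24 × 3 + 1
3 = 3 × 1 + 0
GCD(73, 149) = 1

LCM formula: LCM(a, b) = (a × b) / GCD(a, b)
LCM(73, 149) = (73 × 149) / 1
LCM(73, 149) = 10877 / 1
LCM(73, 149) = 10877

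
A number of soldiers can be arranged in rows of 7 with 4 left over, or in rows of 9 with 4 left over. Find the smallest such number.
M = 7 × 9 = 63. M₁ = 9, y₁ ≡ 4 (mod 7). M₂ = 7, y₂ ≡ 4 (mod 9). t = 4×9×4 + 4×7×4 ≡ 4 (mod 63). The smallest positive such number is 4.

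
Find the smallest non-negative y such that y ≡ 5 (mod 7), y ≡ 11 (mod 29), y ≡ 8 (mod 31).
4100

Using the Chinese Remainder Theorem:
M = product of moduli = 6293
For equation 1: M_1 = 899, 899 ≡ 3 (mod 7), inverse of 899 mod 7 is 5 (check: 3 × 5 = 15 ≡ 1 (mod 7))
For equation 2: M_2 = 217, 217 ≡ 14 (mod 29), inverse of 217 mod 29 is 27 (check: 14 × 27 = 378 ≡ 1 (mod 29))
For equation 3: M_3 = 203, 203 ≡ 17 (mod 31), inverse of 203 mod 31 is 11 (check: 17 × 11 = 187 ≡ 1 (mod 31))
Combine: y ≡ Σ r_i×M_i×(M_i⁻¹ mod m_i) = 5×899×5 + 11×217×27 + 8×203×11 = 22475 + 64449 + 17864 = 104788
104788 mod 6293 = 4100
y ≡ 4100 (mod 6293)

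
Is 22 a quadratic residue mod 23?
By Euler's criterion: 22^{11} ≡ 22 (mod 23). Since this equals -1 (≡ 22), 22 is not a QR.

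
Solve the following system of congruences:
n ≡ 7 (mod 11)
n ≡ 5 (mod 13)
18

Using the Chinese Remainder Theorem:
M = product of moduli = 143
For equation 1: M_1 = 13, 13 ≡ 2 (mod 11), inverse of 13 mod 11 is 6 (check: 2 × 6 = 12 ≡ 1 (mod 11))
For equation 2: M_2 = 11, 11 ≡ 11 (mod 13), inverse of 11 mod 13 is 6 (check: 11 × 6 = 66 ≡ 1 (mod 13))
Combine: n ≡ Σ r_i×M_i×(M_i⁻¹ mod m_i) = 7×13×6 + 5×11×6 = 546 + 330 = 876
876 mod 143 = 18
n ≡ 18 (mod 143)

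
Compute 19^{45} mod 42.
13

Using successive squaring:
Binary expansion of 45: 101101
Powers of 19 mod 42 (each is the square of the previous):
  19^1 ≡ 19 (mod 42)
  19^2 ≡ 19² = 361 ≡ 25 (mod 42)
  19^4 ≡ 25² = 625 ≡ 37 (mod 42)
  19^8 ≡ 37² = 1369 ≡ 25 (mod 42)
  19^16 ≡ 25² = 625 ≡ 37 (mod 42)
  19^32 ≡ 37² = 1369 ≡ 25 (mod 42)
45 = 32 + 8 + 4 + 1, so 19^45 = 19^32 × 19^8 × 19^4 × 19^1 ≡ 25 × 25 × 37 × 19 (mod 42)
Multiplying step by step:
  25 × 25 = 625 ≡ 37 (mod 42)
  37 × 37 = 1369 ≡ 25 (mod 42)
  25 × 19 = 475 ≡ 13 (mod 42)
Result: 19^45 ≡ 13 (mod 42)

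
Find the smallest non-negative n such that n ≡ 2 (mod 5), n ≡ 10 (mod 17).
27

Using the Chinese Remainder Theorem:
M = product of moduli = 85
For equation 1: M_1 = 17, 17 ≡ 2 (mod 5), inverse of 17 mod 5 is 3 (check: 2 × 3 = 6 ≡ 1 (mod 5))
For equation 2: M_2 = 5, 5 ≡ 5 (mod 17), inverse of 5 mod 17 is 7 (check: 5 × 7 = 35 ≡ 1 (mod 17))
Combine: n ≡ Σ r_i×M_i×(M_i⁻¹ mod m_i) = 2×17×3 + 10×5×7 = 102 + 350 = 452
452 mod 85 = 27
n ≡ 27 (mod 85)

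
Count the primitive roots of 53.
24

The number of primitive roots modulo p is φ(p-1) = φ(52)
φ(52) = 24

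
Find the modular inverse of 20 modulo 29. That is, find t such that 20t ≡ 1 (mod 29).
16

Using Extended Euclidean Algorithm:
gcd(20, 29) = 1
Bezout coefficients: 20 × -13 + 29 × 9 = 1
So 20 × -13 ≡ 1 (mod 29)
The inverse is -13 mod 29 = 16
Verification: 20 × 16 = 320 = 11 × 29 + 1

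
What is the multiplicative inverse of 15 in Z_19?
14

Using Extended Euclidean Algorithm:
gcd(15, 19) = 1
Bezout coefficients: 15 × -5 + 19 × 4 = 1
So 15 × -5 ≡ 1 (mod 19)
The inverse is -5 mod 19 = 14
Verification: 15 × 14 = 210 = 11 × 19 + 1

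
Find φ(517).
460

Prime factorization: 517 = 11 × 47
Using the formula φ(n) = n × Π(1 - 1/p) for each prime factor p:
φ(517) = 517 × (1 - 1/11) × (1 - 1/47)
φ(517) = 460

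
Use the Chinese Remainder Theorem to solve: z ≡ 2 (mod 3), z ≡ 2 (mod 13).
M = 3 × 13 = 39. M₁ = 13, y₁ ≡ 1 (mod 3). M₂ = 3, y₂ ≡ 9 (mod 13). z = 2×13×1 + 2×3×9 ≡ 2 (mod 39)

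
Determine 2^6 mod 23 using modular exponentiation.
6 = 4 + 2 (binary 110). Repeated squaring mod 23: 2^1 ≡ 2; 2^2 ≡ 2² = 4 ≡ 4; 2^4 ≡ 4² = 16 ≡ 16. Multiply: 2^6 = 2^4 × 2^2 ≡ 16 × 4 (mod 23): 16 × 4 = 64 ≡ 18. So 2^6 ≡ 18 (mod 23).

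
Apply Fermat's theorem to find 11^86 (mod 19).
By Fermat: 11^{18} ≡ 1 (mod 19). 86 = 4×18 + 14. So 11^{86} ≡ 11^{14} ≡ 7 (mod 19)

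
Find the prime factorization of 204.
2^2 × 3 × 17

Divide by primes starting from smallest:
204 ÷ 2 = 102
102 ÷ 2 = 51
51 ÷ 3 = 17
17 ÷ 17 = 1

204 = 2^2 × 3 × 17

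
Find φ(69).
44

Prime factorization: 69 = 3 × 23
Using the formula φ(n) = n × Π(1 - 1/p) for each prime factor p:
φ(69) = 69 × (1 - 1/3) × (1 - 1/23)
φ(69) = 44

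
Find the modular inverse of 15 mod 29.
15^(-1) ≡ 2 (mod 29). Verification: 15 × 2 = 30 ≡ 1 (mod 29)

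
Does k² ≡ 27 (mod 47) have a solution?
By Euler's criterion: 27^{23} ≡ 1 (mod 47). Since this equals 1, 27 is a QR.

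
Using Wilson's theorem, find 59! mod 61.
(60)! = (59)! × (60) ≡ -1 (mod 61). So (59)! ≡ -1 × (60)^(-1) ≡ (-1)×(-1) = 1 (mod 61)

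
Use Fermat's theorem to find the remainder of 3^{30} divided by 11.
1

By Fermat's Little Theorem, a^(p-1) ≡ 1 (mod p) for prime p and gcd(a, p) = 1
Here p = 11, so 3^10 ≡ 1 (mod 11)
We can reduce the exponent: 30 mod 10 = 0
So 3^30 ≡ 3^0 (mod 11)
Computing: 3^0 mod 11 = 1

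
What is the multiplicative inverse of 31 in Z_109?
102

Using Extended Euclidean Algorithm:
gcd(31, 109) = 1
Bezout coefficients: 31 × -7 + 109 × 2 = 1
So 31 × -7 ≡ 1 (mod 109)
The inverse is -7 mod 109 = 102
Verification: 31 × 102 = 3162 = 29 × 109 + 1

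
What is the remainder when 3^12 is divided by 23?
Using repeated squaring. 12 = 8 + 4 (binary 1100). Repeated squaring mod 23: 3^1 ≡ 3; 3^2 ≡ 3² = 9 ≡ 9; 3^4 ≡ 9² = 81 ≡ 12; 3^8 ≡ 12² = 144 ≡ 6. Multiply: 3^12 = 3^8 × 3^4 ≡ 6 × 12 (mod 23): 6 × 12 = 72 ≡ 3. So 3^12 ≡ 3 (mod 23).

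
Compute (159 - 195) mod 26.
16

(159 - 195) = -36
-36 mod 26 = 16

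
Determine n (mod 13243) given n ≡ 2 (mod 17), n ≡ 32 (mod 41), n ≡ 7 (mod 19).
8519

Using the Chinese Remainder Theorem:
M = product of moduli = 13243
For equation 1: M_1 = 779, 779 ≡ 14 (mod 17), inverse of 779 mod 17 is 11 (check: 14 × 11 = 154 ≡ 1 (mod 17))
For equation 2: M_2 = 323, 323 ≡ 36 (mod 41), inverse of 323 mod 41 is 8 (check: 36 × 8 = 288 ≡ 1 (mod 41))
For equation 3: M_3 = 697, 697 ≡ 13 (mod 19), inverse of 697 mod 19 is 3 (check: 13 × 3 = 39 ≡ 1 (mod 19))
Combine: n ≡ Σ r_i×M_i×(M_i⁻¹ mod m_i) = 2×779×11 + 32×323×8 + 7×697×3 = 17138 + 82688 + 14637 = 114463
114463 mod 13243 = 8519
n ≡ 8519 (mod 13243)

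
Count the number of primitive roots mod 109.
Number of primitive roots mod 109 = φ(108) = 36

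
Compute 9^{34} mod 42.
9

Using successive squaring:
Binary expansion of 34: 100010
Powers of 9 mod 42 (each is the square of the previous):
  9^1 ≡ 9 (mod 42)
  9^2 ≡ 9² = 81 ≡ 39 (mod 42)
  9^4 ≡ 39² = 1521 ≡ 9 (mod 42)
  9^8 ≡ 9² = 81 ≡ 39 (mod 42)
  9^16 ≡ 39² = 1521 ≡ 9 (mod 42)
  9^32 ≡ 9² = 81 ≡ 39 (mod 42)
34 = 32 + 2, so 9^34 = 9^32 × 9^2 ≡ 39 × 39 (mod 42)
Multiplying step by step:
  39 × 39 = 1521 ≡ 9 (mod 42)
Result: 9^34 ≡ 9 (mod 42)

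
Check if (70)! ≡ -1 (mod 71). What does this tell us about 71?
(70)! mod 71 = 70. Since this equals -1 (mod 71), Wilson confirms 71 is prime.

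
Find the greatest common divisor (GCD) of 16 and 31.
1

Using the Euclidean algorithm:
16 = 0 × 31 + 16
31 = 1 × 16 + 15
16 = 1 × 15 + 1
15 = 15 × 1 + 0

GCD(16, 31) = 1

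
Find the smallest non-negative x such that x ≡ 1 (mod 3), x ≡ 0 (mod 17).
34

Using the Chinese Remainder Theorem:
M = product of moduli = 51
For equation 1: M_1 = 17, 17 ≡ 2 (mod 3), inverse of 17 mod 3 is 2 (check: 2 × 2 = 4 ≡ 1 (mod 3))
For equation 2: M_2 = 3, 3 ≡ 3 (mod 17), inverse of 3 mod 17 is 6 (check: 3 × 6 = 18 ≡ 1 (mod 17))
Combine: x ≡ Σ r_i×M_i×(M_i⁻¹ mod m_i) = 1×17×2 + 0×3×6 = 34 + 0 = 34
34 mod 51 = 34
x ≡ 34 (mod 51)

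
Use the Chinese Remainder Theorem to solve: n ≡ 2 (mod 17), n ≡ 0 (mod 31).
155

Using the Chinese Remainder Theorem:
M = product of moduli = 527
For equation 1: M_1 = 31, 31 ≡ 14 (mod 17), inverse of 31 mod 17 is 11 (check: 14 × 11 = 154 ≡ 1 (mod 17))
For equation 2: M_2 = 17, 17 ≡ 17 (mod 31), inverse of 17 mod 31 is 11 (check: 17 × 11 = 187 ≡ 1 (mod 31))
Combine: n ≡ Σ r_i×M_i×(M_i⁻¹ mod m_i) = 2×31×11 + 0×17×11 = 682 + 0 = 682
682 mod 527 = 155
n ≡ 155 (mod 527)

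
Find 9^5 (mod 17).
5 = 4 + 1 (binary 101). Repeated squaring mod 17: 9^1 ≡ 9; 9^2 ≡ 9² = 81 ≡ 13; 9^4 ≡ 13² = 169 ≡ 16. Multiply: 9^5 = 9^4 × 9^1 ≡ 16 × 9 (mod 17): 16 × 9 = 144 ≡ 8. So 9^5 ≡ 8 (mod 17).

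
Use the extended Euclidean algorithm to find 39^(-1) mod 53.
Extended GCD: 39(-19) + 53(14) = 1. So 39^(-1) ≡ 34 ≡ 34 (mod 53). Verify: 39 × 34 = 1326 ≡ 1 (mod 53)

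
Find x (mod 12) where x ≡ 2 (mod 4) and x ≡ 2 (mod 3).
M = 4 × 3 = 12. M₁ = 3, y₁ ≡ 3 (mod 4). M₂ = 4, y₂ ≡ 1 (mod 3). x = 2×3×3 + 2×4×1 ≡ 2 (mod 12)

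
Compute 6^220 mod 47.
Using Fermat: 6^{46} ≡ 1 (mod 47). 220 ≡ 36 (mod 46). So 6^{220} ≡ 6^{36} ≡ 34 (mod 47)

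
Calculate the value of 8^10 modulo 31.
10 = 8 + 2 (binary 1010). Repeated squaring mod 31: 8^1 ≡ 8; 8^2 ≡ 8² = 64 ≡ 2; 8^4 ≡ 2² = 4 ≡ 4; 8^8 ≡ 4² = 16 ≡ 16. Multiply: 8^10 = 8^8 × 8^2 ≡ 16 × 2 (mod 31): 16 × 2 = 32 ≡ 1. So 8^10 ≡ 1 (mod 31).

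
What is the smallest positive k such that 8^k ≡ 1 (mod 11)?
Powers of 8 mod 11: 8^1≡8, 8^2≡9, 8^3≡6, 8^4≡4, 8^5≡10, 8^6≡3, 8^7≡2, 8^8≡5, 8^9≡7, 8^10≡1. Order = 10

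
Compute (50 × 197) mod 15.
10

(50 × 197) = 9850
9850 mod 15 = 10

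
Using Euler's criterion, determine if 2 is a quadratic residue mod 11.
By Euler's criterion: 2^{5} ≡ 10 (mod 11). Since this equals -1 (≡ 10), 2 is not a QR.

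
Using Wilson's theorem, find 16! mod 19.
(18)! = (16)! × (17) × (18) ≡ -1 (mod 19). So (16)! ≡ -1 × [(18)(17)]^(-1) ≡ 9 (mod 19)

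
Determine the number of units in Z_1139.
1056

Prime factorization: 1139 = 17 × 67
Using the formula φ(n) = n × Π(1 - 1/p) for each prime factor p:
φ(1139) = 1139 × (1 - 1/17) × (1 - 1/67)
φ(1139) = 1056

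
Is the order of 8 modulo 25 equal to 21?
No, the actual order is 20, not 21.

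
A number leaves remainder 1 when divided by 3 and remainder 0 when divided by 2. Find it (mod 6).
M = 3 × 2 = 6. M₁ = 2, y₁ ≡ 2 (mod 3). M₂ = 3, y₂ ≡ 1 (mod 2). x = 1×2×2 + 0×3×1 ≡ 4 (mod 6)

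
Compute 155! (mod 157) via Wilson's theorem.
(156)! = (155)! × (156) ≡ -1 (mod 157). So (155)! ≡ -1 × (156)^(-1) ≡ (-1)×(-1) = 1 (mod 157)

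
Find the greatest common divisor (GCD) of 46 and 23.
23

Using the Euclidean algorithm:
46 = 2 × 23 + 0

GCD(46, 23) = 23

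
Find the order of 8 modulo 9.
Powers of 8 mod 9: 8^1≡8, 8^2≡1. Order = 2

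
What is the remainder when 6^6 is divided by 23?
6 = 4 + 2 (binary 110). Repeated squaring mod 23: 6^1 ≡ 6; 6^2 ≡ 6² = 36 ≡ 13; 6^4 ≡ 13² = 169 ≡ 8. Multiply: 6^6 = 6^4 × 6^2 ≡ 8 × 13 (mod 23): 8 × 13 = 104 ≡ 12. So 6^6 ≡ 12 (mod 23).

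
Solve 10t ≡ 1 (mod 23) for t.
7

Using Extended Euclidean Algorithm:
gcd(10, 23) = 1
Bezout coefficients: 10 × 7 + 23 × -3 = 1
So 10 × 7 ≡ 1 (mod 23)
The inverse is 7 mod 23 = 7
Verification: 10 × 7 = 70 = 3 × 23 + 1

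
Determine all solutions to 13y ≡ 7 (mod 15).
4

Since gcd(13, 15) = 1 divides 7, a solution exists.
Multiply both sides by the inverse of 13 mod 15:
  13^(-1) mod 15 = 7
  x ≡ 7 × 7 ≡ 49 ≡ 4 (mod 15)
Verification: 13 × 4 = 52 = 3 × 15 + 7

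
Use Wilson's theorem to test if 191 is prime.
(190)! mod 191 = 190. Since 190 ≡ -1 (mod 191), 191 is prime.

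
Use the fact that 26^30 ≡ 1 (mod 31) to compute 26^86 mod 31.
By Fermat: 26^{30} ≡ 1 (mod 31). 86 = 2×30 + 26. So 26^{86} ≡ 26^{26} ≡ 25 (mod 31)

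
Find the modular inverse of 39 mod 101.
39^(-1) ≡ 57 (mod 101). Verification: 39 × 57 = 2223 ≡ 1 (mod 101)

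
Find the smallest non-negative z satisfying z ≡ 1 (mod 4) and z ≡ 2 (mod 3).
M = 4 × 3 = 12. M₁ = 3, y₁ ≡ 3 (mod 4). M₂ = 4, y₂ ≡ 1 (mod 3). z = 1×3×3 + 2×4×1 ≡ 5 (mod 12)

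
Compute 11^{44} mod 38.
7

Using successive squaring:
Binary expansion of 44: 101100
Powers of 11 mod 38 (each is the square of the previous):
  11^1 ≡ 11 (mod 38)
  11^2 ≡ 11² = 121 ≡ 7 (mod 38)
  11^4 ≡ 7² = 49 ≡ 11 (mod 38)
  11^8 ≡ 11² = 121 ≡ 7 (mod 38)
  11^16 ≡ 7² = 49 ≡ 11 (mod 38)
  11^32 ≡ 11² = 121 ≡ 7 (mod 38)
44 = 32 + 8 + 4, so 11^44 = 11^32 × 11^8 × 11^4 ≡ 7 × 7 × 11 (mod 38)
Multiplying step by step:
  7 × 7 = 49 ≡ 11 (mod 38)
  11 × 11 = 121 ≡ 7 (mod 38)
Result: 11^44 ≡ 7 (mod 38)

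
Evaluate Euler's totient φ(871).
792

Prime factorization: 871 = 13 × 67
Using the formula φ(n) = n × Π(1 - 1/p) for each prime factor p:
φ(871) = 871 × (1 - 1/13) × (1 - 1/67)
φ(871) = 792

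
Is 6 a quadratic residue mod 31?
By Euler's criterion: 6^{15} ≡ 30 (mod 31). Since this equals -1 (≡ 30), 6 is not a QR.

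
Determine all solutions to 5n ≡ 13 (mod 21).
11

Since gcd(5, 21) = 1 divides 13, a solution exists.
Multiply both sides by the inverse of 5 mod 21:
  5^(-1) mod 21 = 17
  x ≡ 17 × 13 ≡ 221 ≡ 11 (mod 21)
Verification: 5 × 11 = 55 = 2 × 21 + 13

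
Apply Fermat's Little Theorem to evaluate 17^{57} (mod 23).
10

By Fermat's Little Theorem, a^(p-1) ≡ 1 (mod p) for prime p and gcd(a, p) = 1
Here p = 23, so 17^22 ≡ 1 (mod 23)
We can reduce the exponent: 57 mod 22 = 13
So 17^57 ≡ 17^13 (mod 23)
Computing: 17^13 mod 23 = 10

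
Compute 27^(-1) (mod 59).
27^(-1) ≡ 35 (mod 59). Verification: 27 × 35 = 945 ≡ 1 (mod 59)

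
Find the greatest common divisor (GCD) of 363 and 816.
3

Using the Euclidean algorithm:
363 = 0 × 816 + 363
816 = 2 × 363 + 90
363 = 4 × 90 + 3
90 = 30 × 3 + 0

GCD(363, 816) = 3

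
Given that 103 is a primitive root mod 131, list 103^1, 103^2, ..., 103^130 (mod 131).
g^1, g^2, ..., g^{130} mod 131: {103, 129, 56, 4, 19, 123, 93, 16, 76, 99, 110, 64, 42, 3, 47, 125, 37, 12, 57, 107, 17, 48, 97, 35, 68, 61, 126, 9, 10, 113, 111, 36, 40, 59, 51, 13, 29, 105, 73, 52, 116, 27, 30, 77, 71, 108, 120, 46, 22, 39, 87, 53, 88, 25, 86, 81, 90, 100, 82, 62, 98, 7, 66, 117, 130, 28, 2, 75, 127, 112, 8, 38, 115, 55, 32, 21, 67, 89, 128, 84, 6, 94, 119, 74, 24, 114, 83, 34, 96, 63, 70, 5, 122, 121, 18, 20, 95, 91, 72, 80, 118, 102, 26, 58, 79, 15, 104, 101, 54, 60, 23, 11, 85, 109, 92, 44, 78, 43, 106, 45, 50, 41, 31, 49, 69, 33, 124, 65, 14, 1}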